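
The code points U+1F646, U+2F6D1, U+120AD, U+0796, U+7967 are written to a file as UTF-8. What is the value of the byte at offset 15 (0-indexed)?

0xA5

U+1F646 → 4-byte form F0 9F 99 86 at offsets 0–3.
U+2F6D1 → 4-byte form F0 AF 9B 91 at offsets 4–7.
U+120AD → 4-byte form F0 92 82 AD at offsets 8–11.
U+0796 → 2-byte form DE 96 at offsets 12–13.
U+7967 → 3-byte form E7 A5 A7 at offsets 14–16.
Offset 15 falls in char 5's range; it's byte 2 of E7 A5 A7 = 0xA5.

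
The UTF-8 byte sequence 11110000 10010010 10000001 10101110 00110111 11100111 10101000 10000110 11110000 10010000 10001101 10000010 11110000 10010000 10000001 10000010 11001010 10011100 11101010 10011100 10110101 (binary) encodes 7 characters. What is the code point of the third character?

U+7A06

Offset 0: leading byte 0xF0 = 11110000 → 4-byte char #1 = F0 92 81 AE.
Offset 4: leading byte 0x37 = 00110111 → 1-byte char #2 = 37.
Offset 5: leading byte 0xE7 = 11100111 → 3-byte char #3 = E7 A8 86.
Leading byte 0xE7 = 11100111 matches 1110xxxx → 3-byte sequence.
Byte 1: 0xE7 = 11100111, payload 0111 (4 bits).
Byte 2: 0xA8 = 10101000 (10xxxxxx ✓), payload 101000.
Byte 3: 0x86 = 10000110 (10xxxxxx ✓), payload 000110.
Concatenate: 0111101000000110 = 0x7A06 (16 bits → U+7A06).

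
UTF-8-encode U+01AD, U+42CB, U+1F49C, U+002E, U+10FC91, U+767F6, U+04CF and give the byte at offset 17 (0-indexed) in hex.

0xB6

U+01AD → 2-byte form C6 AD at offsets 0–1.
U+42CB → 3-byte form E4 8B 8B at offsets 2–4.
U+1F49C → 4-byte form F0 9F 92 9C at offsets 5–8.
U+002E → 1-byte form 2E at offsets 9–9.
U+10FC91 → 4-byte form F4 8F B2 91 at offsets 10–13.
U+767F6 → 4-byte form F1 B6 9F B6 at offsets 14–17.
Offset 17 falls in char 6's range; it's byte 4 of F1 B6 9F B6 = 0xB6.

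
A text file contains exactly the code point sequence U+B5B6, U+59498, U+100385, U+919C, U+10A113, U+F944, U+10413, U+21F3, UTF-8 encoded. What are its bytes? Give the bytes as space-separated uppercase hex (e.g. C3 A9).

U+B5B6: 3-byte form → EB 96 B6.
U+59498: 4-byte form → F1 99 92 98.
U+100385: 4-byte form → F4 80 8E 85.
U+919C: 3-byte form → E9 86 9C.
U+10A113: 4-byte form → F4 8A 84 93.
U+F944: 3-byte form → EF A5 84.
U+10413: 4-byte form → F0 90 90 93.
U+21F3: 3-byte form → E2 87 B3.
Concatenated (28 bytes): EB 96 B6 F1 99 92 98 F4 80 8E 85 E9 86 9C F4 8A 84 93 EF A5 84 F0 90 90 93 E2 87 B3.

EB 96 B6 F1 99 92 98 F4 80 8E 85 E9 86 9C F4 8A 84 93 EF A5 84 F0 90 90 93 E2 87 B3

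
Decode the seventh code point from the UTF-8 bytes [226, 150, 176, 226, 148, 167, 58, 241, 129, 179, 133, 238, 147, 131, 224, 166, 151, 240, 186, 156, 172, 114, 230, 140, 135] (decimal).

U+3A72C

Offset 0: leading byte 0xE2 = 11100010 → 3-byte char #1 = E2 96 B0.
Offset 3: leading byte 0xE2 = 11100010 → 3-byte char #2 = E2 94 A7.
Offset 6: leading byte 0x3A = 00111010 → 1-byte char #3 = 3A.
Offset 7: leading byte 0xF1 = 11110001 → 4-byte char #4 = F1 81 B3 85.
Offset 11: leading byte 0xEE = 11101110 → 3-byte char #5 = EE 93 83.
Offset 14: leading byte 0xE0 = 11100000 → 3-byte char #6 = E0 A6 97.
Offset 17: leading byte 0xF0 = 11110000 → 4-byte char #7 = F0 BA 9C AC.
Leading byte 0xF0 = 11110000 matches 11110xxx → 4-byte sequence.
Byte 1: 0xF0 = 11110000, payload 000 (3 bits).
Byte 2: 0xBA = 10111010 (10xxxxxx ✓), payload 111010.
Byte 3: 0x9C = 10011100 (10xxxxxx ✓), payload 011100.
Byte 4: 0xAC = 10101100 (10xxxxxx ✓), payload 101100.
Concatenate: 000111010011100101100 = 0x3A72C (21 bits → U+3A72C).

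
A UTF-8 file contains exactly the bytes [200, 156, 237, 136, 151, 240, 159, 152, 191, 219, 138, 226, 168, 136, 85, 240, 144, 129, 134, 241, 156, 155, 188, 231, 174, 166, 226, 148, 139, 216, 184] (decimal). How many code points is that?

11

Byte at offset 0: 0xC8 = 11001000 → 2-byte char (#1). Advance 2.
Byte at offset 2: 0xED = 11101101 → 3-byte char (#2). Advance 3.
Byte at offset 5: 0xF0 = 11110000 → 4-byte char (#3). Advance 4.
Byte at offset 9: 0xDB = 11011011 → 2-byte char (#4). Advance 2.
Byte at offset 11: 0xE2 = 11100010 → 3-byte char (#5). Advance 3.
Byte at offset 14: 0x55 = 01010101 → 1-byte char (#6). Advance 1.
Byte at offset 15: 0xF0 = 11110000 → 4-byte char (#7). Advance 4.
Byte at offset 19: 0xF1 = 11110001 → 4-byte char (#8). Advance 4.
Byte at offset 23: 0xE7 = 11100111 → 3-byte char (#9). Advance 3.
Byte at offset 26: 0xE2 = 11100010 → 3-byte char (#10). Advance 3.
Byte at offset 29: 0xD8 = 11011000 → 2-byte char (#11). Advance 2.
Reached end at offset 31 after 11 code points.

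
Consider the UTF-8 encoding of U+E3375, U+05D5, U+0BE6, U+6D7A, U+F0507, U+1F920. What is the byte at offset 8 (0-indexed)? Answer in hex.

0xA6

U+E3375 → 4-byte form F3 A3 8D B5 at offsets 0–3.
U+05D5 → 2-byte form D7 95 at offsets 4–5.
U+0BE6 → 3-byte form E0 AF A6 at offsets 6–8.
Offset 8 falls in char 3's range; it's byte 3 of E0 AF A6 = 0xA6.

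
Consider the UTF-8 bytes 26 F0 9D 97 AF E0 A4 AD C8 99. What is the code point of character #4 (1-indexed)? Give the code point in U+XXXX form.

U+0219

Offset 0: leading byte 0x26 = 00100110 → 1-byte char #1 = 26.
Offset 1: leading byte 0xF0 = 11110000 → 4-byte char #2 = F0 9D 97 AF.
Offset 5: leading byte 0xE0 = 11100000 → 3-byte char #3 = E0 A4 AD.
Offset 8: leading byte 0xC8 = 11001000 → 2-byte char #4 = C8 99.
Leading byte 0xC8 = 11001000 matches 110xxxxx → 2-byte sequence.
Byte 1: 0xC8 = 11001000, payload 01000 (5 bits).
Byte 2: 0x99 = 10011001 (10xxxxxx ✓), payload 011001.
Concatenate: 01000011001 = 0x219 (11 bits → U+0219).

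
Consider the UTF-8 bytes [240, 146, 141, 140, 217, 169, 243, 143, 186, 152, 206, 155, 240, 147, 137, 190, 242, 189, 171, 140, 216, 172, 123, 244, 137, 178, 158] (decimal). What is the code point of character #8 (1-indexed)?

Offset 0: leading byte 0xF0 = 11110000 → 4-byte char #1 = F0 92 8D 8C.
Offset 4: leading byte 0xD9 = 11011001 → 2-byte char #2 = D9 A9.
Offset 6: leading byte 0xF3 = 11110011 → 4-byte char #3 = F3 8F BA 98.
Offset 10: leading byte 0xCE = 11001110 → 2-byte char #4 = CE 9B.
Offset 12: leading byte 0xF0 = 11110000 → 4-byte char #5 = F0 93 89 BE.
Offset 16: leading byte 0xF2 = 11110010 → 4-byte char #6 = F2 BD AB 8C.
Offset 20: leading byte 0xD8 = 11011000 → 2-byte char #7 = D8 AC.
Offset 22: leading byte 0x7B = 01111011 → 1-byte char #8 = 7B.
Leading byte 0x7B = 01111011 matches 0xxxxxxx → 1-byte sequence.
Byte 1: 0x7B = 01111011, payload 1111011 (7 bits).
Concatenate: 1111011 = 0x7B (7 bits → U+007B).

U+007B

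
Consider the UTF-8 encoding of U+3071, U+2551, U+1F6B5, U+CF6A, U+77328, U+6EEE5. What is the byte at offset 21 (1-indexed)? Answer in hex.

1-indexed offset 21 is 0-indexed offset 20.
U+3071 → 3-byte form E3 81 B1 at offsets 0–2.
U+2551 → 3-byte form E2 95 91 at offsets 3–5.
U+1F6B5 → 4-byte form F0 9F 9A B5 at offsets 6–9.
U+CF6A → 3-byte form EC BD AA at offsets 10–12.
U+77328 → 4-byte form F1 B7 8C A8 at offsets 13–16.
U+6EEE5 → 4-byte form F1 AE BB A5 at offsets 17–20.
Offset 20 falls in char 6's range; it's byte 4 of F1 AE BB A5 = 0xA5.

0xA5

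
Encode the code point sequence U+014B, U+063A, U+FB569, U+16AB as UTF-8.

C5 8B D8 BA F3 BB 95 A9 E1 9A AB

U+014B: 2-byte form → C5 8B.
U+063A: 2-byte form → D8 BA.
U+FB569: 4-byte form → F3 BB 95 A9.
U+16AB: 3-byte form → E1 9A AB.
Concatenated (11 bytes): C5 8B D8 BA F3 BB 95 A9 E1 9A AB.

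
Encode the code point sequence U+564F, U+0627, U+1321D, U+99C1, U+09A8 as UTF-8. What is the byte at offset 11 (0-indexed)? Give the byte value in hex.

U+564F → 3-byte form E5 99 8F at offsets 0–2.
U+0627 → 2-byte form D8 A7 at offsets 3–4.
U+1321D → 4-byte form F0 93 88 9D at offsets 5–8.
U+99C1 → 3-byte form E9 A7 81 at offsets 9–11.
Offset 11 falls in char 4's range; it's byte 3 of E9 A7 81 = 0x81.

0x81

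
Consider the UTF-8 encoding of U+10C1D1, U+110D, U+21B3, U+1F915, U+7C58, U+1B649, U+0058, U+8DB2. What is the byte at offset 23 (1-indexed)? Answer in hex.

0xE8

1-indexed offset 23 is 0-indexed offset 22.
U+10C1D1 → 4-byte form F4 8C 87 91 at offsets 0–3.
U+110D → 3-byte form E1 84 8D at offsets 4–6.
U+21B3 → 3-byte form E2 86 B3 at offsets 7–9.
U+1F915 → 4-byte form F0 9F A4 95 at offsets 10–13.
U+7C58 → 3-byte form E7 B1 98 at offsets 14–16.
U+1B649 → 4-byte form F0 9B 99 89 at offsets 17–20.
U+0058 → 1-byte form 58 at offsets 21–21.
U+8DB2 → 3-byte form E8 B6 B2 at offsets 22–24.
Offset 22 falls in char 8's range; it's byte 1 of E8 B6 B2 = 0xE8.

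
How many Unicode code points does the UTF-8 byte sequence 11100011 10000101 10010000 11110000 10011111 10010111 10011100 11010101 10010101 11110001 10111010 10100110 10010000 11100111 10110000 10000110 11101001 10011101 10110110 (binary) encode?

6

Byte at offset 0: 0xE3 = 11100011 → 3-byte char (#1). Advance 3.
Byte at offset 3: 0xF0 = 11110000 → 4-byte char (#2). Advance 4.
Byte at offset 7: 0xD5 = 11010101 → 2-byte char (#3). Advance 2.
Byte at offset 9: 0xF1 = 11110001 → 4-byte char (#4). Advance 4.
Byte at offset 13: 0xE7 = 11100111 → 3-byte char (#5). Advance 3.
Byte at offset 16: 0xE9 = 11101001 → 3-byte char (#6). Advance 3.
Reached end at offset 19 after 6 code points.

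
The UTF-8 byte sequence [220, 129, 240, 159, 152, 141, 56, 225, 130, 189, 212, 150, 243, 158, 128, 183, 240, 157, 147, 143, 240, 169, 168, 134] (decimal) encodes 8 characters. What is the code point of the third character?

U+0038

Offset 0: leading byte 0xDC = 11011100 → 2-byte char #1 = DC 81.
Offset 2: leading byte 0xF0 = 11110000 → 4-byte char #2 = F0 9F 98 8D.
Offset 6: leading byte 0x38 = 00111000 → 1-byte char #3 = 38.
Leading byte 0x38 = 00111000 matches 0xxxxxxx → 1-byte sequence.
Byte 1: 0x38 = 00111000, payload 0111000 (7 bits).
Concatenate: 0111000 = 0x38 (7 bits → U+0038).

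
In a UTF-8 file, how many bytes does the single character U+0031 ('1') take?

1

U+0031 = 0x31. UTF-8 uses 1 byte below 0x80, 2 below 0x800, 3 below 0x10000, 4 up to 0x10FFFF. 0x31 is in U+0000–U+007F → 1 byte.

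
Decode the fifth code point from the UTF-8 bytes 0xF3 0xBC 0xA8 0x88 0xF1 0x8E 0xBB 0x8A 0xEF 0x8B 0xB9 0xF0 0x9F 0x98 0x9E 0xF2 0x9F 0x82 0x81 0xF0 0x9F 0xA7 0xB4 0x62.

U+9F081

Offset 0: leading byte 0xF3 = 11110011 → 4-byte char #1 = F3 BC A8 88.
Offset 4: leading byte 0xF1 = 11110001 → 4-byte char #2 = F1 8E BB 8A.
Offset 8: leading byte 0xEF = 11101111 → 3-byte char #3 = EF 8B B9.
Offset 11: leading byte 0xF0 = 11110000 → 4-byte char #4 = F0 9F 98 9E.
Offset 15: leading byte 0xF2 = 11110010 → 4-byte char #5 = F2 9F 82 81.
Leading byte 0xF2 = 11110010 matches 11110xxx → 4-byte sequence.
Byte 1: 0xF2 = 11110010, payload 010 (3 bits).
Byte 2: 0x9F = 10011111 (10xxxxxx ✓), payload 011111.
Byte 3: 0x82 = 10000010 (10xxxxxx ✓), payload 000010.
Byte 4: 0x81 = 10000001 (10xxxxxx ✓), payload 000001.
Concatenate: 010011111000010000001 = 0x9F081 (21 bits → U+9F081).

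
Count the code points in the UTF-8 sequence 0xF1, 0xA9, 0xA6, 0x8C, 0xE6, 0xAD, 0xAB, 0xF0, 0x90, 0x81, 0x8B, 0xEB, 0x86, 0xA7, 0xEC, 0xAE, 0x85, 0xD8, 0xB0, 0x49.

Byte at offset 0: 0xF1 = 11110001 → 4-byte char (#1). Advance 4.
Byte at offset 4: 0xE6 = 11100110 → 3-byte char (#2). Advance 3.
Byte at offset 7: 0xF0 = 11110000 → 4-byte char (#3). Advance 4.
Byte at offset 11: 0xEB = 11101011 → 3-byte char (#4). Advance 3.
Byte at offset 14: 0xEC = 11101100 → 3-byte char (#5). Advance 3.
Byte at offset 17: 0xD8 = 11011000 → 2-byte char (#6). Advance 2.
Byte at offset 19: 0x49 = 01001001 → 1-byte char (#7). Advance 1.
Reached end at offset 20 after 7 code points.

7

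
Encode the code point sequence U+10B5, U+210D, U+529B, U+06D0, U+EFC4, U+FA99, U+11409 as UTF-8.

U+10B5: 3-byte form → E1 82 B5.
U+210D: 3-byte form → E2 84 8D.
U+529B: 3-byte form → E5 8A 9B.
U+06D0: 2-byte form → DB 90.
U+EFC4: 3-byte form → EE BF 84.
U+FA99: 3-byte form → EF AA 99.
U+11409: 4-byte form → F0 91 90 89.
Concatenated (21 bytes): E1 82 B5 E2 84 8D E5 8A 9B DB 90 EE BF 84 EF AA 99 F0 91 90 89.

E1 82 B5 E2 84 8D E5 8A 9B DB 90 EE BF 84 EF AA 99 F0 91 90 89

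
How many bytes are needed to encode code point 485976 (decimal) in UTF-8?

4

U+76A58 = 0x76A58. UTF-8 uses 1 byte below 0x80, 2 below 0x800, 3 below 0x10000, 4 up to 0x10FFFF. 0x76A58 is in U+10000–U+10FFFF → 4 bytes.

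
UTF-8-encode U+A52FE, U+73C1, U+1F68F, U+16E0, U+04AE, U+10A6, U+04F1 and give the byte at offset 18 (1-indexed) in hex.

0x82

1-indexed offset 18 is 0-indexed offset 17.
U+A52FE → 4-byte form F2 A5 8B BE at offsets 0–3.
U+73C1 → 3-byte form E7 8F 81 at offsets 4–6.
U+1F68F → 4-byte form F0 9F 9A 8F at offsets 7–10.
U+16E0 → 3-byte form E1 9B A0 at offsets 11–13.
U+04AE → 2-byte form D2 AE at offsets 14–15.
U+10A6 → 3-byte form E1 82 A6 at offsets 16–18.
Offset 17 falls in char 6's range; it's byte 2 of E1 82 A6 = 0x82.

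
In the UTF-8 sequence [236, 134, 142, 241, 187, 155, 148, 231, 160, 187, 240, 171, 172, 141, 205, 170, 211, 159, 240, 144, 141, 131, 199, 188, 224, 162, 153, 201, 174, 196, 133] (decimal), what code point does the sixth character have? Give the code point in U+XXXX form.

Offset 0: leading byte 0xEC = 11101100 → 3-byte char #1 = EC 86 8E.
Offset 3: leading byte 0xF1 = 11110001 → 4-byte char #2 = F1 BB 9B 94.
Offset 7: leading byte 0xE7 = 11100111 → 3-byte char #3 = E7 A0 BB.
Offset 10: leading byte 0xF0 = 11110000 → 4-byte char #4 = F0 AB AC 8D.
Offset 14: leading byte 0xCD = 11001101 → 2-byte char #5 = CD AA.
Offset 16: leading byte 0xD3 = 11010011 → 2-byte char #6 = D3 9F.
Leading byte 0xD3 = 11010011 matches 110xxxxx → 2-byte sequence.
Byte 1: 0xD3 = 11010011, payload 10011 (5 bits).
Byte 2: 0x9F = 10011111 (10xxxxxx ✓), payload 011111.
Concatenate: 10011011111 = 0x4DF (11 bits → U+04DF).

U+04DF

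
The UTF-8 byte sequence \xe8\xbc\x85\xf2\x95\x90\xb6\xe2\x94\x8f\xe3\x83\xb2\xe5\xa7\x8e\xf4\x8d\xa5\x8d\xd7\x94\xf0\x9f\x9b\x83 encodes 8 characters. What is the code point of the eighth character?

Offset 0: leading byte 0xE8 = 11101000 → 3-byte char #1 = E8 BC 85.
Offset 3: leading byte 0xF2 = 11110010 → 4-byte char #2 = F2 95 90 B6.
Offset 7: leading byte 0xE2 = 11100010 → 3-byte char #3 = E2 94 8F.
Offset 10: leading byte 0xE3 = 11100011 → 3-byte char #4 = E3 83 B2.
Offset 13: leading byte 0xE5 = 11100101 → 3-byte char #5 = E5 A7 8E.
Offset 16: leading byte 0xF4 = 11110100 → 4-byte char #6 = F4 8D A5 8D.
Offset 20: leading byte 0xD7 = 11010111 → 2-byte char #7 = D7 94.
Offset 22: leading byte 0xF0 = 11110000 → 4-byte char #8 = F0 9F 9B 83.
Leading byte 0xF0 = 11110000 matches 11110xxx → 4-byte sequence.
Byte 1: 0xF0 = 11110000, payload 000 (3 bits).
Byte 2: 0x9F = 10011111 (10xxxxxx ✓), payload 011111.
Byte 3: 0x9B = 10011011 (10xxxxxx ✓), payload 011011.
Byte 4: 0x83 = 10000011 (10xxxxxx ✓), payload 000011.
Concatenate: 000011111011011000011 = 0x1F6C3 (21 bits → U+1F6C3).

U+1F6C3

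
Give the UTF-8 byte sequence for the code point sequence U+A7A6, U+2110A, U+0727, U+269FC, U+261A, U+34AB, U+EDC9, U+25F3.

EA 9E A6 F0 A1 84 8A DC A7 F0 A6 A7 BC E2 98 9A E3 92 AB EE B7 89 E2 97 B3

U+A7A6: 3-byte form → EA 9E A6.
U+2110A: 4-byte form → F0 A1 84 8A.
U+0727: 2-byte form → DC A7.
U+269FC: 4-byte form → F0 A6 A7 BC.
U+261A: 3-byte form → E2 98 9A.
U+34AB: 3-byte form → E3 92 AB.
U+EDC9: 3-byte form → EE B7 89.
U+25F3: 3-byte form → E2 97 B3.
Concatenated (25 bytes): EA 9E A6 F0 A1 84 8A DC A7 F0 A6 A7 BC E2 98 9A E3 92 AB EE B7 89 E2 97 B3.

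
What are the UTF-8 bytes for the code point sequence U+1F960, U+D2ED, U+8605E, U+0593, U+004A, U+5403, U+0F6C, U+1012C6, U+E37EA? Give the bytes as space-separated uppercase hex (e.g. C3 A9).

U+1F960: 4-byte form → F0 9F A5 A0.
U+D2ED: 3-byte form → ED 8B AD.
U+8605E: 4-byte form → F2 86 81 9E.
U+0593: 2-byte form → D6 93.
U+004A: 1-byte form → 4A.
U+5403: 3-byte form → E5 90 83.
U+0F6C: 3-byte form → E0 BD AC.
U+1012C6: 4-byte form → F4 81 8B 86.
U+E37EA: 4-byte form → F3 A3 9F AA.
Concatenated (28 bytes): F0 9F A5 A0 ED 8B AD F2 86 81 9E D6 93 4A E5 90 83 E0 BD AC F4 81 8B 86 F3 A3 9F AA.

F0 9F A5 A0 ED 8B AD F2 86 81 9E D6 93 4A E5 90 83 E0 BD AC F4 81 8B 86 F3 A3 9F AA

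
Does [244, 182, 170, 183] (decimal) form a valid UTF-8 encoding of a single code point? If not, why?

invalid (encodes a value above U+10FFFF)

Leading byte 0xF4 = 11110100 → 4-byte form.
Payload = 0x136AB7, which exceeds U+10FFFF, the maximum Unicode code point. (Leading bytes F5–FF, or F4 followed by ≥ 0x90, are invalid.)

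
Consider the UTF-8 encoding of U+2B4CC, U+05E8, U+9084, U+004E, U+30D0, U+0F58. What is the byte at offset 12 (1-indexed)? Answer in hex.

1-indexed offset 12 is 0-indexed offset 11.
U+2B4CC → 4-byte form F0 AB 93 8C at offsets 0–3.
U+05E8 → 2-byte form D7 A8 at offsets 4–5.
U+9084 → 3-byte form E9 82 84 at offsets 6–8.
U+004E → 1-byte form 4E at offsets 9–9.
U+30D0 → 3-byte form E3 83 90 at offsets 10–12.
Offset 11 falls in char 5's range; it's byte 2 of E3 83 90 = 0x83.

0x83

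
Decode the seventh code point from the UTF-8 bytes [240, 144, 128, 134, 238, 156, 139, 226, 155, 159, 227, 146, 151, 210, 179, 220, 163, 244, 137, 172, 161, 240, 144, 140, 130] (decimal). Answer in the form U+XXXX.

Offset 0: leading byte 0xF0 = 11110000 → 4-byte char #1 = F0 90 80 86.
Offset 4: leading byte 0xEE = 11101110 → 3-byte char #2 = EE 9C 8B.
Offset 7: leading byte 0xE2 = 11100010 → 3-byte char #3 = E2 9B 9F.
Offset 10: leading byte 0xE3 = 11100011 → 3-byte char #4 = E3 92 97.
Offset 13: leading byte 0xD2 = 11010010 → 2-byte char #5 = D2 B3.
Offset 15: leading byte 0xDC = 11011100 → 2-byte char #6 = DC A3.
Offset 17: leading byte 0xF4 = 11110100 → 4-byte char #7 = F4 89 AC A1.
Leading byte 0xF4 = 11110100 matches 11110xxx → 4-byte sequence.
Byte 1: 0xF4 = 11110100, payload 100 (3 bits).
Byte 2: 0x89 = 10001001 (10xxxxxx ✓), payload 001001.
Byte 3: 0xAC = 10101100 (10xxxxxx ✓), payload 101100.
Byte 4: 0xA1 = 10100001 (10xxxxxx ✓), payload 100001.
Concatenate: 100001001101100100001 = 0x109B21 (21 bits → U+109B21).

U+109B21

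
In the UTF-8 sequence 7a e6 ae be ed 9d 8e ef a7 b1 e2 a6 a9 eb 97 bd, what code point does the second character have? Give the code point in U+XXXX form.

U+6BBE

Offset 0: leading byte 0x7A = 01111010 → 1-byte char #1 = 7A.
Offset 1: leading byte 0xE6 = 11100110 → 3-byte char #2 = E6 AE BE.
Leading byte 0xE6 = 11100110 matches 1110xxxx → 3-byte sequence.
Byte 1: 0xE6 = 11100110, payload 0110 (4 bits).
Byte 2: 0xAE = 10101110 (10xxxxxx ✓), payload 101110.
Byte 3: 0xBE = 10111110 (10xxxxxx ✓), payload 111110.
Concatenate: 0110101110111110 = 0x6BBE (16 bits → U+6BBE).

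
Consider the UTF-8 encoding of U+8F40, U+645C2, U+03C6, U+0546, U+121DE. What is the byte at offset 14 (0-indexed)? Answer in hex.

U+8F40 → 3-byte form E8 BD 80 at offsets 0–2.
U+645C2 → 4-byte form F1 A4 97 82 at offsets 3–6.
U+03C6 → 2-byte form CF 86 at offsets 7–8.
U+0546 → 2-byte form D5 86 at offsets 9–10.
U+121DE → 4-byte form F0 92 87 9E at offsets 11–14.
Offset 14 falls in char 5's range; it's byte 4 of F0 92 87 9E = 0x9E.

0x9E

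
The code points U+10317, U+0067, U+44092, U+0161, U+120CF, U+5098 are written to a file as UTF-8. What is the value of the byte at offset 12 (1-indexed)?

1-indexed offset 12 is 0-indexed offset 11.
U+10317 → 4-byte form F0 90 8C 97 at offsets 0–3.
U+0067 → 1-byte form 67 at offsets 4–4.
U+44092 → 4-byte form F1 84 82 92 at offsets 5–8.
U+0161 → 2-byte form C5 A1 at offsets 9–10.
U+120CF → 4-byte form F0 92 83 8F at offsets 11–14.
Offset 11 falls in char 5's range; it's byte 1 of F0 92 83 8F = 0xF0.

0xF0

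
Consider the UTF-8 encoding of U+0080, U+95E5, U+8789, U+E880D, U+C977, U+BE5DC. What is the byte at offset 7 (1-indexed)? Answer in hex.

0x9E

1-indexed offset 7 is 0-indexed offset 6.
U+0080 → 2-byte form C2 80 at offsets 0–1.
U+95E5 → 3-byte form E9 97 A5 at offsets 2–4.
U+8789 → 3-byte form E8 9E 89 at offsets 5–7.
Offset 6 falls in char 3's range; it's byte 2 of E8 9E 89 = 0x9E.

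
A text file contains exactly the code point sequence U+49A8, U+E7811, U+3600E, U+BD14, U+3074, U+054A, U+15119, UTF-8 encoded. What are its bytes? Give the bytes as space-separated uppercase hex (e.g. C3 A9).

E4 A6 A8 F3 A7 A0 91 F0 B6 80 8E EB B4 94 E3 81 B4 D5 8A F0 95 84 99

U+49A8: 3-byte form → E4 A6 A8.
U+E7811: 4-byte form → F3 A7 A0 91.
U+3600E: 4-byte form → F0 B6 80 8E.
U+BD14: 3-byte form → EB B4 94.
U+3074: 3-byte form → E3 81 B4.
U+054A: 2-byte form → D5 8A.
U+15119: 4-byte form → F0 95 84 99.
Concatenated (23 bytes): E4 A6 A8 F3 A7 A0 91 F0 B6 80 8E EB B4 94 E3 81 B4 D5 8A F0 95 84 99.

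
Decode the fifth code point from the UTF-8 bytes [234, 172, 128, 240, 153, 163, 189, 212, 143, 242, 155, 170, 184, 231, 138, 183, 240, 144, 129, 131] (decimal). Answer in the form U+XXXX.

U+72B7

Offset 0: leading byte 0xEA = 11101010 → 3-byte char #1 = EA AC 80.
Offset 3: leading byte 0xF0 = 11110000 → 4-byte char #2 = F0 99 A3 BD.
Offset 7: leading byte 0xD4 = 11010100 → 2-byte char #3 = D4 8F.
Offset 9: leading byte 0xF2 = 11110010 → 4-byte char #4 = F2 9B AA B8.
Offset 13: leading byte 0xE7 = 11100111 → 3-byte char #5 = E7 8A B7.
Leading byte 0xE7 = 11100111 matches 1110xxxx → 3-byte sequence.
Byte 1: 0xE7 = 11100111, payload 0111 (4 bits).
Byte 2: 0x8A = 10001010 (10xxxxxx ✓), payload 001010.
Byte 3: 0xB7 = 10110111 (10xxxxxx ✓), payload 110111.
Concatenate: 0111001010110111 = 0x72B7 (16 bits → U+72B7).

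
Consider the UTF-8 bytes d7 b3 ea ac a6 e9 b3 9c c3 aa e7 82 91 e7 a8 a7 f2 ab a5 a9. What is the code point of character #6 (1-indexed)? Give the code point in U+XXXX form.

U+7A27

Offset 0: leading byte 0xD7 = 11010111 → 2-byte char #1 = D7 B3.
Offset 2: leading byte 0xEA = 11101010 → 3-byte char #2 = EA AC A6.
Offset 5: leading byte 0xE9 = 11101001 → 3-byte char #3 = E9 B3 9C.
Offset 8: leading byte 0xC3 = 11000011 → 2-byte char #4 = C3 AA.
Offset 10: leading byte 0xE7 = 11100111 → 3-byte char #5 = E7 82 91.
Offset 13: leading byte 0xE7 = 11100111 → 3-byte char #6 = E7 A8 A7.
Leading byte 0xE7 = 11100111 matches 1110xxxx → 3-byte sequence.
Byte 1: 0xE7 = 11100111, payload 0111 (4 bits).
Byte 2: 0xA8 = 10101000 (10xxxxxx ✓), payload 101000.
Byte 3: 0xA7 = 10100111 (10xxxxxx ✓), payload 100111.
Concatenate: 0111101000100111 = 0x7A27 (16 bits → U+7A27).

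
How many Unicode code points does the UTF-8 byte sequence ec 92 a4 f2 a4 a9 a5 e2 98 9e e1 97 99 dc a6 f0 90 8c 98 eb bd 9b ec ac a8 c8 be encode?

9

Byte at offset 0: 0xEC = 11101100 → 3-byte char (#1). Advance 3.
Byte at offset 3: 0xF2 = 11110010 → 4-byte char (#2). Advance 4.
Byte at offset 7: 0xE2 = 11100010 → 3-byte char (#3). Advance 3.
Byte at offset 10: 0xE1 = 11100001 → 3-byte char (#4). Advance 3.
Byte at offset 13: 0xDC = 11011100 → 2-byte char (#5). Advance 2.
Byte at offset 15: 0xF0 = 11110000 → 4-byte char (#6). Advance 4.
Byte at offset 19: 0xEB = 11101011 → 3-byte char (#7). Advance 3.
Byte at offset 22: 0xEC = 11101100 → 3-byte char (#8). Advance 3.
Byte at offset 25: 0xC8 = 11001000 → 2-byte char (#9). Advance 2.
Reached end at offset 27 after 9 code points.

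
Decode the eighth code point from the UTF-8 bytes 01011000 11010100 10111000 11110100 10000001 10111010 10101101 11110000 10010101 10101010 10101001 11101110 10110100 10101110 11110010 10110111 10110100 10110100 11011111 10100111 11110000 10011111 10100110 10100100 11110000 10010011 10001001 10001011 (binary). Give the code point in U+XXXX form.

Offset 0: leading byte 0x58 = 01011000 → 1-byte char #1 = 58.
Offset 1: leading byte 0xD4 = 11010100 → 2-byte char #2 = D4 B8.
Offset 3: leading byte 0xF4 = 11110100 → 4-byte char #3 = F4 81 BA AD.
Offset 7: leading byte 0xF0 = 11110000 → 4-byte char #4 = F0 95 AA A9.
Offset 11: leading byte 0xEE = 11101110 → 3-byte char #5 = EE B4 AE.
Offset 14: leading byte 0xF2 = 11110010 → 4-byte char #6 = F2 B7 B4 B4.
Offset 18: leading byte 0xDF = 11011111 → 2-byte char #7 = DF A7.
Offset 20: leading byte 0xF0 = 11110000 → 4-byte char #8 = F0 9F A6 A4.
Leading byte 0xF0 = 11110000 matches 11110xxx → 4-byte sequence.
Byte 1: 0xF0 = 11110000, payload 000 (3 bits).
Byte 2: 0x9F = 10011111 (10xxxxxx ✓), payload 011111.
Byte 3: 0xA6 = 10100110 (10xxxxxx ✓), payload 100110.
Byte 4: 0xA4 = 10100100 (10xxxxxx ✓), payload 100100.
Concatenate: 000011111100110100100 = 0x1F9A4 (21 bits → U+1F9A4).

U+1F9A4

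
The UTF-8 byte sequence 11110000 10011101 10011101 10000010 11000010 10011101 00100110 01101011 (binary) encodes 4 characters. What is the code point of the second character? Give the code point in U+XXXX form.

Offset 0: leading byte 0xF0 = 11110000 → 4-byte char #1 = F0 9D 9D 82.
Offset 4: leading byte 0xC2 = 11000010 → 2-byte char #2 = C2 9D.
Leading byte 0xC2 = 11000010 matches 110xxxxx → 2-byte sequence.
Byte 1: 0xC2 = 11000010, payload 00010 (5 bits).
Byte 2: 0x9D = 10011101 (10xxxxxx ✓), payload 011101.
Concatenate: 00010011101 = 0x9D (11 bits → U+009D).

U+009D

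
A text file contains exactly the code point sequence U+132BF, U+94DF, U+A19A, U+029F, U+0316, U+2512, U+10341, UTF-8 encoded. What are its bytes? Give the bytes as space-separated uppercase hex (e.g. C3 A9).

U+132BF: 4-byte form → F0 93 8A BF.
U+94DF: 3-byte form → E9 93 9F.
U+A19A: 3-byte form → EA 86 9A.
U+029F: 2-byte form → CA 9F.
U+0316: 2-byte form → CC 96.
U+2512: 3-byte form → E2 94 92.
U+10341: 4-byte form → F0 90 8D 81.
Concatenated (21 bytes): F0 93 8A BF E9 93 9F EA 86 9A CA 9F CC 96 E2 94 92 F0 90 8D 81.

F0 93 8A BF E9 93 9F EA 86 9A CA 9F CC 96 E2 94 92 F0 90 8D 81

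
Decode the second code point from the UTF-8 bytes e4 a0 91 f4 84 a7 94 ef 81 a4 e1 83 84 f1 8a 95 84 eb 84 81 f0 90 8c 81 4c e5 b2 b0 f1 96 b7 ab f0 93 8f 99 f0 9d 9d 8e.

U+1049D4

Offset 0: leading byte 0xE4 = 11100100 → 3-byte char #1 = E4 A0 91.
Offset 3: leading byte 0xF4 = 11110100 → 4-byte char #2 = F4 84 A7 94.
Leading byte 0xF4 = 11110100 matches 11110xxx → 4-byte sequence.
Byte 1: 0xF4 = 11110100, payload 100 (3 bits).
Byte 2: 0x84 = 10000100 (10xxxxxx ✓), payload 000100.
Byte 3: 0xA7 = 10100111 (10xxxxxx ✓), payload 100111.
Byte 4: 0x94 = 10010100 (10xxxxxx ✓), payload 010100.
Concatenate: 100000100100111010100 = 0x1049D4 (21 bits → U+1049D4).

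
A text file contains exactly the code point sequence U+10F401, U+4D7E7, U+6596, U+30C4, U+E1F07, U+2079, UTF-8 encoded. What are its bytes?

U+10F401: 4-byte form → F4 8F 90 81.
U+4D7E7: 4-byte form → F1 8D 9F A7.
U+6596: 3-byte form → E6 96 96.
U+30C4: 3-byte form → E3 83 84.
U+E1F07: 4-byte form → F3 A1 BC 87.
U+2079: 3-byte form → E2 81 B9.
Concatenated (21 bytes): F4 8F 90 81 F1 8D 9F A7 E6 96 96 E3 83 84 F3 A1 BC 87 E2 81 B9.

F4 8F 90 81 F1 8D 9F A7 E6 96 96 E3 83 84 F3 A1 BC 87 E2 81 B9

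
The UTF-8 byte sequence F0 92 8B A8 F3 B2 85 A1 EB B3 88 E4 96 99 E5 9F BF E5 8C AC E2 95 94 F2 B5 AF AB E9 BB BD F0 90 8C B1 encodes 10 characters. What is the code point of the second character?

U+F2161

Offset 0: leading byte 0xF0 = 11110000 → 4-byte char #1 = F0 92 8B A8.
Offset 4: leading byte 0xF3 = 11110011 → 4-byte char #2 = F3 B2 85 A1.
Leading byte 0xF3 = 11110011 matches 11110xxx → 4-byte sequence.
Byte 1: 0xF3 = 11110011, payload 011 (3 bits).
Byte 2: 0xB2 = 10110010 (10xxxxxx ✓), payload 110010.
Byte 3: 0x85 = 10000101 (10xxxxxx ✓), payload 000101.
Byte 4: 0xA1 = 10100001 (10xxxxxx ✓), payload 100001.
Concatenate: 011110010000101100001 = 0xF2161 (21 bits → U+F2161).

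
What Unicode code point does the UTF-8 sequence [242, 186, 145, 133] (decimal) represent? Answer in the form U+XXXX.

U+BA445

Leading byte 0xF2 = 11110010 matches 11110xxx → 4-byte sequence.
Byte 1: 0xF2 = 11110010, payload 010 (3 bits).
Byte 2: 0xBA = 10111010 (10xxxxxx ✓), payload 111010.
Byte 3: 0x91 = 10010001 (10xxxxxx ✓), payload 010001.
Byte 4: 0x85 = 10000101 (10xxxxxx ✓), payload 000101.
Concatenate: 010111010010001000101 = 0xBA445 (21 bits → U+BA445).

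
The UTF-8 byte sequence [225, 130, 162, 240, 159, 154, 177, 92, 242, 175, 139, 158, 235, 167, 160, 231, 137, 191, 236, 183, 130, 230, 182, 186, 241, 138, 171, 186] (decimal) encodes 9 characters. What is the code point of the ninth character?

U+4AAFA

Offset 0: leading byte 0xE1 = 11100001 → 3-byte char #1 = E1 82 A2.
Offset 3: leading byte 0xF0 = 11110000 → 4-byte char #2 = F0 9F 9A B1.
Offset 7: leading byte 0x5C = 01011100 → 1-byte char #3 = 5C.
Offset 8: leading byte 0xF2 = 11110010 → 4-byte char #4 = F2 AF 8B 9E.
Offset 12: leading byte 0xEB = 11101011 → 3-byte char #5 = EB A7 A0.
Offset 15: leading byte 0xE7 = 11100111 → 3-byte char #6 = E7 89 BF.
Offset 18: leading byte 0xEC = 11101100 → 3-byte char #7 = EC B7 82.
Offset 21: leading byte 0xE6 = 11100110 → 3-byte char #8 = E6 B6 BA.
Offset 24: leading byte 0xF1 = 11110001 → 4-byte char #9 = F1 8A AB BA.
Leading byte 0xF1 = 11110001 matches 11110xxx → 4-byte sequence.
Byte 1: 0xF1 = 11110001, payload 001 (3 bits).
Byte 2: 0x8A = 10001010 (10xxxxxx ✓), payload 001010.
Byte 3: 0xAB = 10101011 (10xxxxxx ✓), payload 101011.
Byte 4: 0xBA = 10111010 (10xxxxxx ✓), payload 111010.
Concatenate: 001001010101011111010 = 0x4AAFA (21 bits → U+4AAFA).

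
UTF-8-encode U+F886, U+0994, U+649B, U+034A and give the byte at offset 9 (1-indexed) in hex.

0x9B

1-indexed offset 9 is 0-indexed offset 8.
U+F886 → 3-byte form EF A2 86 at offsets 0–2.
U+0994 → 3-byte form E0 A6 94 at offsets 3–5.
U+649B → 3-byte form E6 92 9B at offsets 6–8.
Offset 8 falls in char 3's range; it's byte 3 of E6 92 9B = 0x9B.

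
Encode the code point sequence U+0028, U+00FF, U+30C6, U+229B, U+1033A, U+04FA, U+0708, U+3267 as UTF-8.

28 C3 BF E3 83 86 E2 8A 9B F0 90 8C BA D3 BA DC 88 E3 89 A7

U+0028: 1-byte form → 28.
U+00FF: 2-byte form → C3 BF.
U+30C6: 3-byte form → E3 83 86.
U+229B: 3-byte form → E2 8A 9B.
U+1033A: 4-byte form → F0 90 8C BA.
U+04FA: 2-byte form → D3 BA.
U+0708: 2-byte form → DC 88.
U+3267: 3-byte form → E3 89 A7.
Concatenated (20 bytes): 28 C3 BF E3 83 86 E2 8A 9B F0 90 8C BA D3 BA DC 88 E3 89 A7.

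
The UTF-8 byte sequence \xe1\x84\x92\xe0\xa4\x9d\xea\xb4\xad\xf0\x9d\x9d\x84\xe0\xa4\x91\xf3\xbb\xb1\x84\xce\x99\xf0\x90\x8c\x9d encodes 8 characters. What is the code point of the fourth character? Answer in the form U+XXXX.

Offset 0: leading byte 0xE1 = 11100001 → 3-byte char #1 = E1 84 92.
Offset 3: leading byte 0xE0 = 11100000 → 3-byte char #2 = E0 A4 9D.
Offset 6: leading byte 0xEA = 11101010 → 3-byte char #3 = EA B4 AD.
Offset 9: leading byte 0xF0 = 11110000 → 4-byte char #4 = F0 9D 9D 84.
Leading byte 0xF0 = 11110000 matches 11110xxx → 4-byte sequence.
Byte 1: 0xF0 = 11110000, payload 000 (3 bits).
Byte 2: 0x9D = 10011101 (10xxxxxx ✓), payload 011101.
Byte 3: 0x9D = 10011101 (10xxxxxx ✓), payload 011101.
Byte 4: 0x84 = 10000100 (10xxxxxx ✓), payload 000100.
Concatenate: 000011101011101000100 = 0x1D744 (21 bits → U+1D744).

U+1D744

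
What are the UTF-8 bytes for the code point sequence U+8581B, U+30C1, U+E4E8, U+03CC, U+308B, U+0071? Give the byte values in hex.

U+8581B: 4-byte form → F2 85 A0 9B.
U+30C1: 3-byte form → E3 83 81.
U+E4E8: 3-byte form → EE 93 A8.
U+03CC: 2-byte form → CF 8C.
U+308B: 3-byte form → E3 82 8B.
U+0071: 1-byte form → 71.
Concatenated (16 bytes): F2 85 A0 9B E3 83 81 EE 93 A8 CF 8C E3 82 8B 71.

F2 85 A0 9B E3 83 81 EE 93 A8 CF 8C E3 82 8B 71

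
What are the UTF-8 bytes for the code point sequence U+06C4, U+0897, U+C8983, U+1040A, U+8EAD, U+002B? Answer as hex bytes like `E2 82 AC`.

U+06C4: 2-byte form → DB 84.
U+0897: 3-byte form → E0 A2 97.
U+C8983: 4-byte form → F3 88 A6 83.
U+1040A: 4-byte form → F0 90 90 8A.
U+8EAD: 3-byte form → E8 BA AD.
U+002B: 1-byte form → 2B.
Concatenated (17 bytes): DB 84 E0 A2 97 F3 88 A6 83 F0 90 90 8A E8 BA AD 2B.

DB 84 E0 A2 97 F3 88 A6 83 F0 90 90 8A E8 BA AD 2B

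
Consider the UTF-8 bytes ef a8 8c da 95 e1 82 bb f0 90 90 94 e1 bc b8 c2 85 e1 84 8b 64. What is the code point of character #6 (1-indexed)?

U+0085

Offset 0: leading byte 0xEF = 11101111 → 3-byte char #1 = EF A8 8C.
Offset 3: leading byte 0xDA = 11011010 → 2-byte char #2 = DA 95.
Offset 5: leading byte 0xE1 = 11100001 → 3-byte char #3 = E1 82 BB.
Offset 8: leading byte 0xF0 = 11110000 → 4-byte char #4 = F0 90 90 94.
Offset 12: leading byte 0xE1 = 11100001 → 3-byte char #5 = E1 BC B8.
Offset 15: leading byte 0xC2 = 11000010 → 2-byte char #6 = C2 85.
Leading byte 0xC2 = 11000010 matches 110xxxxx → 2-byte sequence.
Byte 1: 0xC2 = 11000010, payload 00010 (5 bits).
Byte 2: 0x85 = 10000101 (10xxxxxx ✓), payload 000101.
Concatenate: 00010000101 = 0x85 (11 bits → U+0085).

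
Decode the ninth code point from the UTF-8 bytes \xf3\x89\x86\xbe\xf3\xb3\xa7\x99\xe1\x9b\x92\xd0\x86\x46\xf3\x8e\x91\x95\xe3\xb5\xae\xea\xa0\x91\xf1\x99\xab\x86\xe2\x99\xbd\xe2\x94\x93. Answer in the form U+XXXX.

U+59AC6

Offset 0: leading byte 0xF3 = 11110011 → 4-byte char #1 = F3 89 86 BE.
Offset 4: leading byte 0xF3 = 11110011 → 4-byte char #2 = F3 B3 A7 99.
Offset 8: leading byte 0xE1 = 11100001 → 3-byte char #3 = E1 9B 92.
Offset 11: leading byte 0xD0 = 11010000 → 2-byte char #4 = D0 86.
Offset 13: leading byte 0x46 = 01000110 → 1-byte char #5 = 46.
Offset 14: leading byte 0xF3 = 11110011 → 4-byte char #6 = F3 8E 91 95.
Offset 18: leading byte 0xE3 = 11100011 → 3-byte char #7 = E3 B5 AE.
Offset 21: leading byte 0xEA = 11101010 → 3-byte char #8 = EA A0 91.
Offset 24: leading byte 0xF1 = 11110001 → 4-byte char #9 = F1 99 AB 86.
Leading byte 0xF1 = 11110001 matches 11110xxx → 4-byte sequence.
Byte 1: 0xF1 = 11110001, payload 001 (3 bits).
Byte 2: 0x99 = 10011001 (10xxxxxx ✓), payload 011001.
Byte 3: 0xAB = 10101011 (10xxxxxx ✓), payload 101011.
Byte 4: 0x86 = 10000110 (10xxxxxx ✓), payload 000110.
Concatenate: 001011001101011000110 = 0x59AC6 (21 bits → U+59AC6).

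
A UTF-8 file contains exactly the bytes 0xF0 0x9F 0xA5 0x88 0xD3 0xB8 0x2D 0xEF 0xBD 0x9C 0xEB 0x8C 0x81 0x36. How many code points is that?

6

Byte at offset 0: 0xF0 = 11110000 → 4-byte char (#1). Advance 4.
Byte at offset 4: 0xD3 = 11010011 → 2-byte char (#2). Advance 2.
Byte at offset 6: 0x2D = 00101101 → 1-byte char (#3). Advance 1.
Byte at offset 7: 0xEF = 11101111 → 3-byte char (#4). Advance 3.
Byte at offset 10: 0xEB = 11101011 → 3-byte char (#5). Advance 3.
Byte at offset 13: 0x36 = 00110110 → 1-byte char (#6). Advance 1.
Reached end at offset 14 after 6 code points.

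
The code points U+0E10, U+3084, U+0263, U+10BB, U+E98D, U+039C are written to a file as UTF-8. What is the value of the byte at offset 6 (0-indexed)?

0xC9

U+0E10 → 3-byte form E0 B8 90 at offsets 0–2.
U+3084 → 3-byte form E3 82 84 at offsets 3–5.
U+0263 → 2-byte form C9 A3 at offsets 6–7.
Offset 6 falls in char 3's range; it's byte 1 of C9 A3 = 0xC9.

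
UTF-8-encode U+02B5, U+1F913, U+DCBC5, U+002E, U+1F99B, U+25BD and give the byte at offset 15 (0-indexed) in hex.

U+02B5 → 2-byte form CA B5 at offsets 0–1.
U+1F913 → 4-byte form F0 9F A4 93 at offsets 2–5.
U+DCBC5 → 4-byte form F3 9C AF 85 at offsets 6–9.
U+002E → 1-byte form 2E at offsets 10–10.
U+1F99B → 4-byte form F0 9F A6 9B at offsets 11–14.
U+25BD → 3-byte form E2 96 BD at offsets 15–17.
Offset 15 falls in char 6's range; it's byte 1 of E2 96 BD = 0xE2.

0xE2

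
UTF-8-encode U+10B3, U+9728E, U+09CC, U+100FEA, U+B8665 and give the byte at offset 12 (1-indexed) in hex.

1-indexed offset 12 is 0-indexed offset 11.
U+10B3 → 3-byte form E1 82 B3 at offsets 0–2.
U+9728E → 4-byte form F2 97 8A 8E at offsets 3–6.
U+09CC → 3-byte form E0 A7 8C at offsets 7–9.
U+100FEA → 4-byte form F4 80 BF AA at offsets 10–13.
Offset 11 falls in char 4's range; it's byte 2 of F4 80 BF AA = 0x80.

0x80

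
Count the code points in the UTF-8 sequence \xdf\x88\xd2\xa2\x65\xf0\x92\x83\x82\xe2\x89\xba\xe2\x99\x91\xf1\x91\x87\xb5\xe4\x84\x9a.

Byte at offset 0: 0xDF = 11011111 → 2-byte char (#1). Advance 2.
Byte at offset 2: 0xD2 = 11010010 → 2-byte char (#2). Advance 2.
Byte at offset 4: 0x65 = 01100101 → 1-byte char (#3). Advance 1.
Byte at offset 5: 0xF0 = 11110000 → 4-byte char (#4). Advance 4.
Byte at offset 9: 0xE2 = 11100010 → 3-byte char (#5). Advance 3.
Byte at offset 12: 0xE2 = 11100010 → 3-byte char (#6). Advance 3.
Byte at offset 15: 0xF1 = 11110001 → 4-byte char (#7). Advance 4.
Byte at offset 19: 0xE4 = 11100100 → 3-byte char (#8). Advance 3.
Reached end at offset 22 after 8 code points.

8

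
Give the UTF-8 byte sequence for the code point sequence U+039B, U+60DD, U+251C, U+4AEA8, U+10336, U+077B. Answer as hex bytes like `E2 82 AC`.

CE 9B E6 83 9D E2 94 9C F1 8A BA A8 F0 90 8C B6 DD BB

U+039B: 2-byte form → CE 9B.
U+60DD: 3-byte form → E6 83 9D.
U+251C: 3-byte form → E2 94 9C.
U+4AEA8: 4-byte form → F1 8A BA A8.
U+10336: 4-byte form → F0 90 8C B6.
U+077B: 2-byte form → DD BB.
Concatenated (18 bytes): CE 9B E6 83 9D E2 94 9C F1 8A BA A8 F0 90 8C B6 DD BB.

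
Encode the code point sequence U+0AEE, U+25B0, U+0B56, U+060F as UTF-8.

U+0AEE: 3-byte form → E0 AB AE.
U+25B0: 3-byte form → E2 96 B0.
U+0B56: 3-byte form → E0 AD 96.
U+060F: 2-byte form → D8 8F.
Concatenated (11 bytes): E0 AB AE E2 96 B0 E0 AD 96 D8 8F.

E0 AB AE E2 96 B0 E0 AD 96 D8 8F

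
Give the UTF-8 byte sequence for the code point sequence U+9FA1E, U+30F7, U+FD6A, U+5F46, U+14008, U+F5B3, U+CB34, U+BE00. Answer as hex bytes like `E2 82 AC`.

F2 9F A8 9E E3 83 B7 EF B5 AA E5 BD 86 F0 94 80 88 EF 96 B3 EC AC B4 EB B8 80

U+9FA1E: 4-byte form → F2 9F A8 9E.
U+30F7: 3-byte form → E3 83 B7.
U+FD6A: 3-byte form → EF B5 AA.
U+5F46: 3-byte form → E5 BD 86.
U+14008: 4-byte form → F0 94 80 88.
U+F5B3: 3-byte form → EF 96 B3.
U+CB34: 3-byte form → EC AC B4.
U+BE00: 3-byte form → EB B8 80.
Concatenated (26 bytes): F2 9F A8 9E E3 83 B7 EF B5 AA E5 BD 86 F0 94 80 88 EF 96 B3 EC AC B4 EB B8 80.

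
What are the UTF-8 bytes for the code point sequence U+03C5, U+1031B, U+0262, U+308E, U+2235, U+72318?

CF 85 F0 90 8C 9B C9 A2 E3 82 8E E2 88 B5 F1 B2 8C 98

U+03C5: 2-byte form → CF 85.
U+1031B: 4-byte form → F0 90 8C 9B.
U+0262: 2-byte form → C9 A2.
U+308E: 3-byte form → E3 82 8E.
U+2235: 3-byte form → E2 88 B5.
U+72318: 4-byte form → F1 B2 8C 98.
Concatenated (18 bytes): CF 85 F0 90 8C 9B C9 A2 E3 82 8E E2 88 B5 F1 B2 8C 98.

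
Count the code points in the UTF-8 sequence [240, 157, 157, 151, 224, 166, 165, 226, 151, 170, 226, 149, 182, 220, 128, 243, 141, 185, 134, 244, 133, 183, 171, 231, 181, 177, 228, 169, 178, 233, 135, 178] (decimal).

10

Byte at offset 0: 0xF0 = 11110000 → 4-byte char (#1). Advance 4.
Byte at offset 4: 0xE0 = 11100000 → 3-byte char (#2). Advance 3.
Byte at offset 7: 0xE2 = 11100010 → 3-byte char (#3). Advance 3.
Byte at offset 10: 0xE2 = 11100010 → 3-byte char (#4). Advance 3.
Byte at offset 13: 0xDC = 11011100 → 2-byte char (#5). Advance 2.
Byte at offset 15: 0xF3 = 11110011 → 4-byte char (#6). Advance 4.
Byte at offset 19: 0xF4 = 11110100 → 4-byte char (#7). Advance 4.
Byte at offset 23: 0xE7 = 11100111 → 3-byte char (#8). Advance 3.
Byte at offset 26: 0xE4 = 11100100 → 3-byte char (#9). Advance 3.
Byte at offset 29: 0xE9 = 11101001 → 3-byte char (#10). Advance 3.
Reached end at offset 32 after 10 code points.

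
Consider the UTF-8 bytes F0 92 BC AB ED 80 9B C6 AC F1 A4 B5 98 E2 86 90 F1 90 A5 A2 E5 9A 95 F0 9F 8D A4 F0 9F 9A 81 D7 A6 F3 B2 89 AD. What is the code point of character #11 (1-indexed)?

U+F226D

Offset 0: leading byte 0xF0 = 11110000 → 4-byte char #1 = F0 92 BC AB.
Offset 4: leading byte 0xED = 11101101 → 3-byte char #2 = ED 80 9B.
Offset 7: leading byte 0xC6 = 11000110 → 2-byte char #3 = C6 AC.
Offset 9: leading byte 0xF1 = 11110001 → 4-byte char #4 = F1 A4 B5 98.
Offset 13: leading byte 0xE2 = 11100010 → 3-byte char #5 = E2 86 90.
Offset 16: leading byte 0xF1 = 11110001 → 4-byte char #6 = F1 90 A5 A2.
Offset 20: leading byte 0xE5 = 11100101 → 3-byte char #7 = E5 9A 95.
Offset 23: leading byte 0xF0 = 11110000 → 4-byte char #8 = F0 9F 8D A4.
Offset 27: leading byte 0xF0 = 11110000 → 4-byte char #9 = F0 9F 9A 81.
Offset 31: leading byte 0xD7 = 11010111 → 2-byte char #10 = D7 A6.
Offset 33: leading byte 0xF3 = 11110011 → 4-byte char #11 = F3 B2 89 AD.
Leading byte 0xF3 = 11110011 matches 11110xxx → 4-byte sequence.
Byte 1: 0xF3 = 11110011, payload 011 (3 bits).
Byte 2: 0xB2 = 10110010 (10xxxxxx ✓), payload 110010.
Byte 3: 0x89 = 10001001 (10xxxxxx ✓), payload 001001.
Byte 4: 0xAD = 10101101 (10xxxxxx ✓), payload 101101.
Concatenate: 011110010001001101101 = 0xF226D (21 bits → U+F226D).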